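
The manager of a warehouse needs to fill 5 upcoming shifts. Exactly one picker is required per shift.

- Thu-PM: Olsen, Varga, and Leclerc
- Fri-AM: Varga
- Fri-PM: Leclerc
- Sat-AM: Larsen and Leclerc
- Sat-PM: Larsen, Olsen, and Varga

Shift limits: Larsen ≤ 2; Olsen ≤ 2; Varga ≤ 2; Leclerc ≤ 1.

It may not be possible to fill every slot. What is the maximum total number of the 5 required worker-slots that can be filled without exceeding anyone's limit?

5

Total capacity across all pickers is 2+2+2+1 = 7, and 5 slots are needed, so at most 5 can be filled.
An assignment achieving 5: Thu-PM→Olsen, Fri-AM→Varga, Fri-PM→Leclerc, Sat-AM→Larsen, Sat-PM→Larsen.
Loads: Larsen 2/2, Olsen 1/2, Varga 1/2, Leclerc 1/1.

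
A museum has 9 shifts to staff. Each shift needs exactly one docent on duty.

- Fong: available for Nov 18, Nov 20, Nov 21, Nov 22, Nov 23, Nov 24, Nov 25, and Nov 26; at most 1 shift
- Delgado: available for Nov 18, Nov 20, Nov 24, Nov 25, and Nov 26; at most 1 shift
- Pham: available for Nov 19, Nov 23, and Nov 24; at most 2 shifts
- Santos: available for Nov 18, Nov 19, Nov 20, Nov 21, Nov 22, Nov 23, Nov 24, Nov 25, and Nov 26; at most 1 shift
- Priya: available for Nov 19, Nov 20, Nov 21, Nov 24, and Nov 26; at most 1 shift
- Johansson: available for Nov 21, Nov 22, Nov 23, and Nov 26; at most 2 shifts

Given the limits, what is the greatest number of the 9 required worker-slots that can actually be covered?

8

Total capacity across all docents is 1+1+2+1+1+2 = 8, and 9 slots are needed, so at most 8 can be filled.
An assignment achieving 8: Nov 18→Fong, Nov 19→Pham, Nov 20→Priya, Nov 21→Johansson, Nov 22→Santos, Nov 23→Pham, Nov 25→Delgado, Nov 26→Johansson.
Loads: Fong 1/1, Delgado 1/1, Pham 2/2, Santos 1/1, Priya 1/1, Johansson 2/2.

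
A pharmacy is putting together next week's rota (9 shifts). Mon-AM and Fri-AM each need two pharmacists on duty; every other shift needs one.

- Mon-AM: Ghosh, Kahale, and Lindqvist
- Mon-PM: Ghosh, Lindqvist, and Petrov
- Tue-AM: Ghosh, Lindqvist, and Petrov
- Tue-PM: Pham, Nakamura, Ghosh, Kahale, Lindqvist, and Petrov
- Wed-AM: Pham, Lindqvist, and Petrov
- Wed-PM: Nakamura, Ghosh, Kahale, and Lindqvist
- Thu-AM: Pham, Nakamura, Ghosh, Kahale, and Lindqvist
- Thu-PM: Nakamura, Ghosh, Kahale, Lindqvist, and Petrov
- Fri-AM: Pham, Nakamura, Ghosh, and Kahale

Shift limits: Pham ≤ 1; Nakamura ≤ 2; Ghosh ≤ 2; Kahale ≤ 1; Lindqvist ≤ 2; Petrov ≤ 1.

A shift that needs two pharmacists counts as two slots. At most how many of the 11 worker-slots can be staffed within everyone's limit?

9

Total capacity across all pharmacists is 1+2+2+1+2+1 = 9, and 11 slots are needed, so at most 9 can be filled.
An assignment achieving 9: Mon-AM→Ghosh+Kahale, Mon-PM→Ghosh, Tue-AM→Lindqvist, Wed-AM→Pham, Wed-PM→Nakamura, Thu-AM→Lindqvist, Thu-PM→Petrov, Fri-AM→Nakamura.
Loads: Pham 1/1, Nakamura 2/2, Ghosh 2/2, Kahale 1/1, Lindqvist 2/2, Petrov 1/1.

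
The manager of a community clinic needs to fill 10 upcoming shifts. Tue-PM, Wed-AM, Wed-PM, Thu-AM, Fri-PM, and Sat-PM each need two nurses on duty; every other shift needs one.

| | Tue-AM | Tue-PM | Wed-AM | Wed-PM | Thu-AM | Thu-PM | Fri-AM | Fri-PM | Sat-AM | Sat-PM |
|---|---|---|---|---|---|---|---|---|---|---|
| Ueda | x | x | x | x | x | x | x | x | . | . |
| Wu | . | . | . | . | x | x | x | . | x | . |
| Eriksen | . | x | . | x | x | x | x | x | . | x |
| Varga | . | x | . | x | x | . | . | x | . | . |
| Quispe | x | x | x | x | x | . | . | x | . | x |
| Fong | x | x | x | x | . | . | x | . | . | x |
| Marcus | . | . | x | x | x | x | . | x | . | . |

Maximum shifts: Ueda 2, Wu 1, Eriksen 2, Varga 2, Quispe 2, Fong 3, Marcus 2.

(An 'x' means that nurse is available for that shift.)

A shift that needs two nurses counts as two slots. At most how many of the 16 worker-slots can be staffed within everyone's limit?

Total capacity across all nurses is 2+1+2+2+2+3+2 = 14, and 16 slots are needed, so at most 14 can be filled.
An assignment achieving 14: Tue-AM→Ueda, Tue-PM→Varga+Fong, Wed-AM→Ueda+Quispe, Wed-PM→Fong+Marcus, Thu-PM→Eriksen, Fri-AM→Fong, Fri-PM→Varga+Marcus, Sat-AM→Wu, Sat-PM→Eriksen+Quispe.
Loads: Ueda 2/2, Wu 1/1, Eriksen 2/2, Varga 2/2, Quispe 2/2, Fong 3/3, Marcus 2/2.

14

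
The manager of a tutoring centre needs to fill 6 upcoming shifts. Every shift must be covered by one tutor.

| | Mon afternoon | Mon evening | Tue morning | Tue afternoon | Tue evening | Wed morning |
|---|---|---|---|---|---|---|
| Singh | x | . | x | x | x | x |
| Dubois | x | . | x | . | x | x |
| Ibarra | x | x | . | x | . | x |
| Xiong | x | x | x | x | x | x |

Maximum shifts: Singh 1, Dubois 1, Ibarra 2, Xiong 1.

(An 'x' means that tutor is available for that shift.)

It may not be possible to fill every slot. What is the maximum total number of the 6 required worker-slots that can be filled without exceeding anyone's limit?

Total capacity across all tutors is 1+1+2+1 = 5, and 6 slots are needed, so at most 5 can be filled.
An assignment achieving 5: Mon afternoon→Xiong, Mon evening→Ibarra, Tue morning→Singh, Tue afternoon→Ibarra, Tue evening→Dubois.
Loads: Singh 1/1, Dubois 1/1, Ibarra 2/2, Xiong 1/1.

5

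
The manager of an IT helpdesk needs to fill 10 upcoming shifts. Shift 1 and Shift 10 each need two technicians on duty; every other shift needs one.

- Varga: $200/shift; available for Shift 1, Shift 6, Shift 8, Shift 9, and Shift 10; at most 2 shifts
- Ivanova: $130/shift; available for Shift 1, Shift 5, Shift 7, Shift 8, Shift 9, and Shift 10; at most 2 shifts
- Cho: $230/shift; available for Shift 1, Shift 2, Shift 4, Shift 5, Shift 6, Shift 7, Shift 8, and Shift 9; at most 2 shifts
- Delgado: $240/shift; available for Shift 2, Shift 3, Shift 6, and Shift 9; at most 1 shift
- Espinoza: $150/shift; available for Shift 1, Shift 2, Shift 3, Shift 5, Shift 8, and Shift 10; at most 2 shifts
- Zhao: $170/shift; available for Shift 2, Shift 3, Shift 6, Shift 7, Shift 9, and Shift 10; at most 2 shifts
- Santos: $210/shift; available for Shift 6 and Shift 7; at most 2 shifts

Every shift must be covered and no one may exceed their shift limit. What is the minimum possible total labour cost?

$2180

Shift 4 can only be covered by Cho, so that assignment is forced.
Picking the cheapest available technician for each shift independently would cost $1780, but that ignores the shift limits.
An optimal schedule: Shift 1→Varga+Cho, Shift 2→Espinoza, Shift 3→Espinoza, Shift 4→Cho, Shift 5→Ivanova, Shift 6→Santos, Shift 7→Santos, Shift 8→Ivanova, Shift 9→Zhao, Shift 10→Zhao+Varga.
Total: 200 + 230 + 150 + 150 + 230 + 130 + 210 + 210 + 130 + 170 + 170 + 200 = $2180.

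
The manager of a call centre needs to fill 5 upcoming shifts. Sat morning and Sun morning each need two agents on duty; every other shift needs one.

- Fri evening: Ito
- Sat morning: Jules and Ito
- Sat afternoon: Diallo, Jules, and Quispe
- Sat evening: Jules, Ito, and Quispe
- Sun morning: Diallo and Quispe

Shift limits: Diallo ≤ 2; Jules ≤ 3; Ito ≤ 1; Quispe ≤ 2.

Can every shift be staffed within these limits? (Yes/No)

Total capacity is 8 and 7 slots are needed, so capacity alone doesn't rule it out.
Shifts {Fri evening, Sat morning} need 3 worker-slots in total, but the agents available for any of those shifts (Jules and Ito) can supply at most 2 among them. So no valid schedule exists.

No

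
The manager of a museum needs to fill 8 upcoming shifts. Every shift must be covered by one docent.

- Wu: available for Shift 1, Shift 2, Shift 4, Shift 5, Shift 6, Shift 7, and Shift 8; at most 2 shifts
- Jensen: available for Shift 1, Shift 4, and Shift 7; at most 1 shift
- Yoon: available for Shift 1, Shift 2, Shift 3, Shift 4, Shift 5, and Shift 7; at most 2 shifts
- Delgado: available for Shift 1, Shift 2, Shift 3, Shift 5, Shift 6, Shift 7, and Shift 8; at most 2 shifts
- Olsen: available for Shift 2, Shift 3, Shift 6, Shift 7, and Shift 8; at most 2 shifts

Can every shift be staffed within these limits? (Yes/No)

Yes

One valid schedule: Shift 1→Jensen, Shift 2→Yoon, Shift 3→Yoon, Shift 4→Wu, Shift 5→Wu, Shift 6→Delgado, Shift 7→Olsen, Shift 8→Delgado.
Loads: Wu 2/2, Jensen 1/1, Yoon 2/2, Delgado 2/2, Olsen 1/2 — all within limits.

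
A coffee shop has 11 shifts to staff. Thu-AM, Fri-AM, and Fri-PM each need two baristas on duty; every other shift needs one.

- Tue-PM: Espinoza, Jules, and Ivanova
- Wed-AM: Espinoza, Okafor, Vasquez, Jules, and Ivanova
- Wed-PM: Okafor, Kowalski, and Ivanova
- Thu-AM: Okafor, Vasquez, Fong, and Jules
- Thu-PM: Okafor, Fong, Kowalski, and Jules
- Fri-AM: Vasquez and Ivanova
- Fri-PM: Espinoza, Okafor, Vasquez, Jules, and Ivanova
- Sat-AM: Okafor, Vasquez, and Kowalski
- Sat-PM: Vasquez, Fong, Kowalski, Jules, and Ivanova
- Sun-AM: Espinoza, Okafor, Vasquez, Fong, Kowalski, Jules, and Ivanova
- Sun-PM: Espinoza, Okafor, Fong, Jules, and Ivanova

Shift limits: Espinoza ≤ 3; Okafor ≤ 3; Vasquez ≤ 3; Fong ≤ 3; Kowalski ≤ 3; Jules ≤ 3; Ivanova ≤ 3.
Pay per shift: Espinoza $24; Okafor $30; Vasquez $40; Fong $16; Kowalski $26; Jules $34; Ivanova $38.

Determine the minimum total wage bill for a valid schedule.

$366

Fri-AM can only be covered by Vasquez and Ivanova, so that assignment is forced.
Picking the cheapest available barista for each shift independently would cost $342, but that ignores the shift limits.
An optimal schedule: Tue-PM→Espinoza, Wed-AM→Espinoza, Wed-PM→Kowalski, Thu-AM→Fong+Okafor, Thu-PM→Fong, Fri-AM→Ivanova+Vasquez, Fri-PM→Espinoza+Okafor, Sat-AM→Kowalski, Sat-PM→Fong, Sun-AM→Kowalski, Sun-PM→Okafor.
Total: 24 + 24 + 26 + 16 + 30 + 16 + 38 + 40 + 24 + 30 + 26 + 16 + 26 + 30 = $366.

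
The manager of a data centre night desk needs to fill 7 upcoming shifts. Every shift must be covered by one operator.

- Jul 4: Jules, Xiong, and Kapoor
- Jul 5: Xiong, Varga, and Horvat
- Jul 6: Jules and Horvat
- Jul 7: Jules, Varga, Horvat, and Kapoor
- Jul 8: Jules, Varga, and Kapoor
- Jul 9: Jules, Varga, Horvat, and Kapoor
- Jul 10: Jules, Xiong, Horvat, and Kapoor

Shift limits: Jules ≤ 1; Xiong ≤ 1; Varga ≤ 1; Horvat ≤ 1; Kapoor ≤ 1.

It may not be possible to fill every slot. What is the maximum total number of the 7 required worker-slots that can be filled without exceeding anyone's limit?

Total capacity across all operators is 1+1+1+1+1 = 5, and 7 slots are needed, so at most 5 can be filled.
An assignment achieving 5: Jul 4→Xiong, Jul 5→Varga, Jul 6→Jules, Jul 7→Horvat, Jul 8→Kapoor.
Loads: Jules 1/1, Xiong 1/1, Varga 1/1, Horvat 1/1, Kapoor 1/1.

5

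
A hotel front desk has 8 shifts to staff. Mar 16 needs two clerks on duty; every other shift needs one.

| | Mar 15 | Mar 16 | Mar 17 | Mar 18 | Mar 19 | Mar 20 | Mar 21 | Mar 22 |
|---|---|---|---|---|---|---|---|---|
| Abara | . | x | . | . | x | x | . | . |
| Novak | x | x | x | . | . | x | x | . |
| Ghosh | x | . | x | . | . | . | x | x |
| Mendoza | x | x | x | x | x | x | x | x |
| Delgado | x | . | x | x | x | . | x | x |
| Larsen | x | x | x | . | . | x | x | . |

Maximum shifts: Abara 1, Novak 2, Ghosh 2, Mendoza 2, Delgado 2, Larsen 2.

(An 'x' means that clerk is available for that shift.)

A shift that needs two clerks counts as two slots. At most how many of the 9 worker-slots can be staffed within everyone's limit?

9

Total capacity across all clerks is 1+2+2+2+2+2 = 11, and 9 slots are needed, so at most 9 can be filled.
An assignment achieving 9: Mar 15→Ghosh, Mar 16→Novak+Mendoza, Mar 17→Delgado, Mar 18→Mendoza, Mar 19→Abara, Mar 20→Novak, Mar 21→Delgado, Mar 22→Ghosh.
Loads: Abara 1/1, Novak 2/2, Ghosh 2/2, Mendoza 2/2, Delgado 2/2, Larsen 0/2.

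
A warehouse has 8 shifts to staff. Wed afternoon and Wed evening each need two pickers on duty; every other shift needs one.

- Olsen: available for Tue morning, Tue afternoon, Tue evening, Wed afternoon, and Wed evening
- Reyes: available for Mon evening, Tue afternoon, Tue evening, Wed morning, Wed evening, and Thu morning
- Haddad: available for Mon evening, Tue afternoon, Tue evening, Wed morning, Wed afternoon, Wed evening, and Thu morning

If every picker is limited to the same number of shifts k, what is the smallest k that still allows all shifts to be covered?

With 3 pickers and 10 worker-slots to fill, someone must work at least ⌈10/3⌉ = 4 shifts, so k ≥ 4.
k = 4 works: Mon evening→Reyes, Tue morning→Olsen, Tue afternoon→Olsen, Tue evening→Olsen, Wed morning→Reyes, Wed afternoon→Olsen+Haddad, Wed evening→Reyes+Haddad, Thu morning→Reyes.
Loads: Olsen 4, Reyes 4, Haddad 2 — all ≤ 4.

4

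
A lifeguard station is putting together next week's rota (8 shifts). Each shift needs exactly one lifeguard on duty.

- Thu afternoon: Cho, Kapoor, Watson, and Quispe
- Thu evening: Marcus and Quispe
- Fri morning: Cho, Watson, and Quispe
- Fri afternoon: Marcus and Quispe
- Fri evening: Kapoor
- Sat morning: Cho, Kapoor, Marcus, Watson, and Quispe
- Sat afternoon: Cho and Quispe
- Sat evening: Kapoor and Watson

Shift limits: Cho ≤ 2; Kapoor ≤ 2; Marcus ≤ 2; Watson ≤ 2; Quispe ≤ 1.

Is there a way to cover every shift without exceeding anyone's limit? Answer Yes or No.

Fri evening can only be covered by Kapoor, so that assignment is forced.
One valid schedule: Thu afternoon→Watson, Thu evening→Marcus, Fri morning→Cho, Fri afternoon→Marcus, Fri evening→Kapoor, Sat morning→Watson, Sat afternoon→Cho, Sat evening→Kapoor.
Loads: Cho 2/2, Kapoor 2/2, Marcus 2/2, Watson 2/2, Quispe 0/1 — all within limits.

Yes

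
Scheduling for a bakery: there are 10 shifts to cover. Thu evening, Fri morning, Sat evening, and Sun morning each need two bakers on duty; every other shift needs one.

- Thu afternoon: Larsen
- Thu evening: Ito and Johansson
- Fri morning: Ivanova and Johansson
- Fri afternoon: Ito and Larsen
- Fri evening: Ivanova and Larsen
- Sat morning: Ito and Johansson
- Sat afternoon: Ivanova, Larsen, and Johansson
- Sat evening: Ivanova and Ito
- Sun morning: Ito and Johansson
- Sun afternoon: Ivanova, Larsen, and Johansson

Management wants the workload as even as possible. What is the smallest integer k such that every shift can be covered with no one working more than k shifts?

4

With 4 bakers and 14 worker-slots to fill, someone must work at least ⌈14/4⌉ = 4 shifts, so k ≥ 4.
k = 4 works: Thu afternoon→Larsen, Thu evening→Ito+Johansson, Fri morning→Ivanova+Johansson, Fri afternoon→Ito, Fri evening→Ivanova, Sat morning→Johansson, Sat afternoon→Ivanova, Sat evening→Ivanova+Ito, Sun morning→Ito+Johansson, Sun afternoon→Larsen.
Loads: Ivanova 4, Ito 4, Larsen 2, Johansson 4 — all ≤ 4.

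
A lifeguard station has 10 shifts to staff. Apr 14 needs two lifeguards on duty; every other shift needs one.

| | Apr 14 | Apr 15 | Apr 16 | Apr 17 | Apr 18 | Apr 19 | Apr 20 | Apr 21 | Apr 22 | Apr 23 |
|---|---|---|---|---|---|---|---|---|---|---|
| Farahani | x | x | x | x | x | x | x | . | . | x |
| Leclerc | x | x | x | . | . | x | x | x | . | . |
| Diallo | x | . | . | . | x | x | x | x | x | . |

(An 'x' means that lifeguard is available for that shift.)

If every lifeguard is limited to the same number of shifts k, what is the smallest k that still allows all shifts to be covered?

With 3 lifeguards and 11 worker-slots to fill, someone must work at least ⌈11/3⌉ = 4 shifts, so k ≥ 4.
k = 4 works: Apr 14→Leclerc+Diallo, Apr 15→Farahani, Apr 16→Farahani, Apr 17→Farahani, Apr 18→Diallo, Apr 19→Leclerc, Apr 20→Leclerc, Apr 21→Leclerc, Apr 22→Diallo, Apr 23→Farahani.
Loads: Farahani 4, Leclerc 4, Diallo 3 — all ≤ 4.

4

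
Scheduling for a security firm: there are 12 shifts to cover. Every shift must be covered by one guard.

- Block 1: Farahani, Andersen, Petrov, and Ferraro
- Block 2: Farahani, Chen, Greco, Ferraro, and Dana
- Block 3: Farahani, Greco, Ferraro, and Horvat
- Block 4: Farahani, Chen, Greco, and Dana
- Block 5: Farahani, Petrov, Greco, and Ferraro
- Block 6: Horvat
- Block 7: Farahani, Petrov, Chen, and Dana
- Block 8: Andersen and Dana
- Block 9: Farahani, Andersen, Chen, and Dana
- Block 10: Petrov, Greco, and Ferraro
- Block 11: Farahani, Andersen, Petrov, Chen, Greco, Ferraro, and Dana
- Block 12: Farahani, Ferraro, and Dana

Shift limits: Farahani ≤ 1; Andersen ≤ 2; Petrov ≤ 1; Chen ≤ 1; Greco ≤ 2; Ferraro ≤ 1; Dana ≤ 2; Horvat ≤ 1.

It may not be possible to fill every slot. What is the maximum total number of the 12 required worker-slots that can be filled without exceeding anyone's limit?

Total capacity across all guards is 1+2+1+1+2+1+2+1 = 11, and 12 slots are needed, so at most 11 can be filled.
An assignment achieving 11: Block 1→Andersen, Block 2→Ferraro, Block 3→Greco, Block 4→Chen, Block 5→Greco, Block 6→Horvat, Block 7→Dana, Block 8→Andersen, Block 9→Dana, Block 10→Petrov, Block 12→Farahani.
Loads: Farahani 1/1, Andersen 2/2, Petrov 1/1, Chen 1/1, Greco 2/2, Ferraro 1/1, Dana 2/2, Horvat 1/1.

11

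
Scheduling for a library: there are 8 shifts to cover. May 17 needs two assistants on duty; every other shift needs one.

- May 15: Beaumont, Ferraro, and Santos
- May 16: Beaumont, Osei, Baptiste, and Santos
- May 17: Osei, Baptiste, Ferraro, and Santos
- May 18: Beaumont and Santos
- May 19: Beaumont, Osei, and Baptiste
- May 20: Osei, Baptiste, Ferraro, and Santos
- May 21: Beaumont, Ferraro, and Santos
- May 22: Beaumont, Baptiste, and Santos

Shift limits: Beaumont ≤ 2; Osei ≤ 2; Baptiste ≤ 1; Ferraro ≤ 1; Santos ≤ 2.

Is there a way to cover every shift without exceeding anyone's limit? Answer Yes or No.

No

Total capacity is 2+2+1+1+2 = 8 but 9 worker-slots are needed — infeasible.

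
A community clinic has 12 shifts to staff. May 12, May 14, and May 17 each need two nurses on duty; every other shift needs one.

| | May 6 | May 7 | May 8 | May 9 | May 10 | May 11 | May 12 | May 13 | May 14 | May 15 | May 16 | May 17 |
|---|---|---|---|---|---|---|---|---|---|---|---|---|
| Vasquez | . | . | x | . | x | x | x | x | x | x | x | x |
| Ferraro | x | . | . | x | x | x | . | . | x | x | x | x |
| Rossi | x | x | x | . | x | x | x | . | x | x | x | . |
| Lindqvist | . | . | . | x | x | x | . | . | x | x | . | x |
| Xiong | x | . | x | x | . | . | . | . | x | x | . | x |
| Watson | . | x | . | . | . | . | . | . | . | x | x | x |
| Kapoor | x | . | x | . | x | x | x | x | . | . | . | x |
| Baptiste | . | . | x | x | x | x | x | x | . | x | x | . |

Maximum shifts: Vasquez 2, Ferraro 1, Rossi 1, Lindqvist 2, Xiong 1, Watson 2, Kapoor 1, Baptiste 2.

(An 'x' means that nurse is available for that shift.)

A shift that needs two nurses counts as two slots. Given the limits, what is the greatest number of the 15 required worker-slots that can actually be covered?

12

Total capacity across all nurses is 2+1+1+2+1+2+1+2 = 12, and 15 slots are needed, so at most 12 can be filled.
An assignment achieving 12: May 6→Ferraro, May 7→Rossi, May 8→Xiong, May 9→Lindqvist, May 10→Baptiste, May 11→Baptiste, May 12→Vasquez+Kapoor, May 13→Vasquez, May 14→Lindqvist, May 16→Watson, May 17→Watson.
Loads: Vasquez 2/2, Ferraro 1/1, Rossi 1/1, Lindqvist 2/2, Xiong 1/1, Watson 2/2, Kapoor 1/1, Baptiste 2/2.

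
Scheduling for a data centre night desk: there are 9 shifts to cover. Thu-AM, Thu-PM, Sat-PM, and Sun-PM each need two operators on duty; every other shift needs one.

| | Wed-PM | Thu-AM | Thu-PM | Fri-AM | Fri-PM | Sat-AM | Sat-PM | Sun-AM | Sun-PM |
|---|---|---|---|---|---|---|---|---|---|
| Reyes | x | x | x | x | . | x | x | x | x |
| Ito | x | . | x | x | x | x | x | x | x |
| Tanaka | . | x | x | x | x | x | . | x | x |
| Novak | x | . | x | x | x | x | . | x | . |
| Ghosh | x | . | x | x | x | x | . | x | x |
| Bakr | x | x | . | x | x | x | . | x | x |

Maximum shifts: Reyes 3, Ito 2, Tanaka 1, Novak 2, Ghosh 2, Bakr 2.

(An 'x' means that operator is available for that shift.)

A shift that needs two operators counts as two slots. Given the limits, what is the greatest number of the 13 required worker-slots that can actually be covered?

Total capacity across all operators is 3+2+1+2+2+2 = 12, and 13 slots are needed, so at most 12 can be filled.
An assignment achieving 12: Wed-PM→Reyes, Thu-AM→Reyes+Tanaka, Thu-PM→Ito+Novak, Fri-AM→Ghosh, Fri-PM→Novak, Sat-AM→Bakr, Sat-PM→Reyes+Ito, Sun-PM→Ghosh+Bakr.
Loads: Reyes 3/3, Ito 2/2, Tanaka 1/1, Novak 2/2, Ghosh 2/2, Bakr 2/2.

12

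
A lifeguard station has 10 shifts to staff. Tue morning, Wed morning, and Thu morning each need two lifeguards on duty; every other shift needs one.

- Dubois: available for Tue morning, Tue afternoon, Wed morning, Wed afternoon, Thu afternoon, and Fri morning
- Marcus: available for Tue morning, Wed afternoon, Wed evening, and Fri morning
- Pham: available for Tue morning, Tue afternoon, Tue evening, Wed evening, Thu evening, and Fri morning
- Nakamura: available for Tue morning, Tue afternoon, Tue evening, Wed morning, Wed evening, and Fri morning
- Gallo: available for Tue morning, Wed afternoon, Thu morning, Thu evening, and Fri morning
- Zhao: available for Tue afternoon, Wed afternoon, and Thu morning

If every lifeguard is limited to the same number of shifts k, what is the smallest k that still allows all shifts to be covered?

With 6 lifeguards and 13 worker-slots to fill, someone must work at least ⌈13/6⌉ = 3 shifts, so k ≥ 3.
k = 3 works: Tue morning→Pham+Nakamura, Tue afternoon→Dubois, Tue evening→Pham, Wed morning→Dubois+Nakamura, Wed afternoon→Marcus, Wed evening→Marcus, Thu morning→Gallo+Zhao, Thu afternoon→Dubois, Thu evening→Pham, Fri morning→Marcus.
Loads: Dubois 3, Marcus 3, Pham 3, Nakamura 2, Gallo 1, Zhao 1 — all ≤ 3.

3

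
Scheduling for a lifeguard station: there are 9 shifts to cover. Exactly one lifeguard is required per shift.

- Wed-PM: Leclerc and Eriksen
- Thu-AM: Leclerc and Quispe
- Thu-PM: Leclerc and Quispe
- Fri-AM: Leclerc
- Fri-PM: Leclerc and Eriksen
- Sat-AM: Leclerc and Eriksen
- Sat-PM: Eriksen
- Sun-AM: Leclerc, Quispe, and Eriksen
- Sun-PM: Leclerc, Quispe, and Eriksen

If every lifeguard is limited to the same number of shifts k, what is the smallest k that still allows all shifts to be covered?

With 3 lifeguards and 9 worker-slots to fill, someone must work at least ⌈9/3⌉ = 3 shifts, so k ≥ 3.
k = 3 works: Wed-PM→Leclerc, Thu-AM→Leclerc, Thu-PM→Quispe, Fri-AM→Leclerc, Fri-PM→Eriksen, Sat-AM→Eriksen, Sat-PM→Eriksen, Sun-AM→Quispe, Sun-PM→Quispe.
Loads: Leclerc 3, Quispe 3, Eriksen 3 — all ≤ 3.

3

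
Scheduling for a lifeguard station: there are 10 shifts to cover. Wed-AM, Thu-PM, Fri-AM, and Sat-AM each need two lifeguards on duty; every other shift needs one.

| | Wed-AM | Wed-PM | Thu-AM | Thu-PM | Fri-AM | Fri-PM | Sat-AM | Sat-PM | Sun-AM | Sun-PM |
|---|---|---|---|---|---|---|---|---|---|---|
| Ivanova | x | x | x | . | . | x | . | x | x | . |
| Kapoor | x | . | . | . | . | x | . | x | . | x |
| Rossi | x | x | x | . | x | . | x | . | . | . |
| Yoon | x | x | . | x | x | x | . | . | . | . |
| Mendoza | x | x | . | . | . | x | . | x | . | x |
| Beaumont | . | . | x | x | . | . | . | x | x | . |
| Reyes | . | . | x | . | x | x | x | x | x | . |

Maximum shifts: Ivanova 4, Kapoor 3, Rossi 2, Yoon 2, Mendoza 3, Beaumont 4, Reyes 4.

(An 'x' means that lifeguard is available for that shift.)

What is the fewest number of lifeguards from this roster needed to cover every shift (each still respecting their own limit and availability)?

14 slots to fill and no one can take more than 4, so at least ⌈14/4⌉ = 4 lifeguards are needed.
Shifts {Thu-PM, Sat-AM, Sun-PM} need 5 slots, but among the lifeguards available for them (Kapoor, Rossi, Yoon, Mendoza, Beaumont, and Reyes) any 4 together supply at most 4. So 4 lifeguards are not enough.
Rossi, Yoon, Mendoza, Beaumont, and Reyes alone can cover everything: Wed-AM→Rossi+Mendoza, Wed-PM→Mendoza, Thu-AM→Beaumont, Thu-PM→Yoon+Beaumont, Fri-AM→Yoon+Reyes, Fri-PM→Reyes, Sat-AM→Rossi+Reyes, Sat-PM→Beaumont, Sun-AM→Beaumont, Sun-PM→Mendoza.

5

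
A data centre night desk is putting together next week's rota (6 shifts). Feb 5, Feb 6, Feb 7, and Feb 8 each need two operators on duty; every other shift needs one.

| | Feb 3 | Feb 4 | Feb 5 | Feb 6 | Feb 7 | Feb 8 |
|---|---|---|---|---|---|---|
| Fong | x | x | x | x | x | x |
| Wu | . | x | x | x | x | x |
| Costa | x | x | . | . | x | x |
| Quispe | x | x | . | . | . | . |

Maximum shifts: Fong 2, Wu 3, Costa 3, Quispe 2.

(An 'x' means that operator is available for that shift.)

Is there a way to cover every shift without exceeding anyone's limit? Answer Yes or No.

Total capacity is 10 and 10 slots are needed, so capacity alone doesn't rule it out.
Shifts {Feb 5, Feb 6, Feb 7, Feb 8} need 8 worker-slots in total, but the operators available for any of those shifts (Fong, Wu, and Costa) can supply at most 7 among them. So no valid schedule exists.

No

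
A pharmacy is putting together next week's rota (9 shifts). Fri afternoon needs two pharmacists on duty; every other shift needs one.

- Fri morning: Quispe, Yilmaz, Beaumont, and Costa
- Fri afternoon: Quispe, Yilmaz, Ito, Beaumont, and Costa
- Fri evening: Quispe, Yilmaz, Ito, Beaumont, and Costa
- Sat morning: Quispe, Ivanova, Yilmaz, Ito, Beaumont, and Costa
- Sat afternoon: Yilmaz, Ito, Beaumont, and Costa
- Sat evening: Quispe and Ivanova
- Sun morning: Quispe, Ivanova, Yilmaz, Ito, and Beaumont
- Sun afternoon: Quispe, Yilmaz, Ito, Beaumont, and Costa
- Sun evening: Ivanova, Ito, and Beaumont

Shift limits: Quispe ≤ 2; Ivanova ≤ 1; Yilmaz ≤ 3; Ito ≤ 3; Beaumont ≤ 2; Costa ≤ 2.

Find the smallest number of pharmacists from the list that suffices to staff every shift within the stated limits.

4

10 slots to fill and no one can take more than 3, so at least ⌈10/3⌉ = 4 pharmacists are needed.
Quispe, Yilmaz, Ito, and Beaumont alone can cover everything: Fri morning→Quispe, Fri afternoon→Ito+Beaumont, Fri evening→Yilmaz, Sat morning→Yilmaz, Sat afternoon→Yilmaz, Sat evening→Quispe, Sun morning→Ito, Sun afternoon→Beaumont, Sun evening→Ito.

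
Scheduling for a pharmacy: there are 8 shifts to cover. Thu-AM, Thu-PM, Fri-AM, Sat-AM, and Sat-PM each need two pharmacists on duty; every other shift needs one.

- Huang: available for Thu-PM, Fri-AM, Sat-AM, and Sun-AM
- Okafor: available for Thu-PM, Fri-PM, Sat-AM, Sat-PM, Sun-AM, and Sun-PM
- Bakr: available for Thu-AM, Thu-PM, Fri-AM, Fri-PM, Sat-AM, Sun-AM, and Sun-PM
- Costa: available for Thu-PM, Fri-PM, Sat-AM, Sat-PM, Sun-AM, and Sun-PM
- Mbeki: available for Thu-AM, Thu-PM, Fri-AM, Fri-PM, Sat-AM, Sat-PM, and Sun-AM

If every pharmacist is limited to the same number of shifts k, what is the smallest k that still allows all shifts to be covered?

With 5 pharmacists and 13 worker-slots to fill, someone must work at least ⌈13/5⌉ = 3 shifts, so k ≥ 3.
k = 3 works: Thu-AM→Bakr+Mbeki, Thu-PM→Huang+Bakr, Fri-AM→Huang+Bakr, Fri-PM→Okafor, Sat-AM→Costa+Mbeki, Sat-PM→Okafor+Costa, Sun-AM→Huang, Sun-PM→Okafor.
Loads: Huang 3, Okafor 3, Bakr 3, Costa 2, Mbeki 2 — all ≤ 3.

3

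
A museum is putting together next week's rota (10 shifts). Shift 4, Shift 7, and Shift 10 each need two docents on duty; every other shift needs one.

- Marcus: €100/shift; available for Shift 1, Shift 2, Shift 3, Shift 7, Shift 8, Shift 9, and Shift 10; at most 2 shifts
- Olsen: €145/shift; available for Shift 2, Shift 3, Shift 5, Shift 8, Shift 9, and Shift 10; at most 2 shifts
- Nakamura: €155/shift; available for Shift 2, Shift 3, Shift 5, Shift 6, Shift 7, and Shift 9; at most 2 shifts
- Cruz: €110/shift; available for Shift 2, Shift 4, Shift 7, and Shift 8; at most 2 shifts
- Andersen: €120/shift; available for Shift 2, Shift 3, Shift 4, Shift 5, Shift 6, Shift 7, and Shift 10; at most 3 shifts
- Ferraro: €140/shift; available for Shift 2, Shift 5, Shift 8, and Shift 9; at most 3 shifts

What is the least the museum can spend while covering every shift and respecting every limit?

€1645

Shift 1 can only be covered by Marcus, so that assignment is forced.
Shift 4 can only be covered by Cruz and Andersen, so that assignment is forced.
Picking the cheapest available docent for each shift independently would cost €1400, but that ignores the shift limits.
An optimal schedule: Shift 1→Marcus, Shift 2→Olsen, Shift 3→Olsen, Shift 4→Cruz+Andersen, Shift 5→Ferraro, Shift 6→Andersen, Shift 7→Cruz+Nakamura, Shift 8→Ferraro, Shift 9→Ferraro, Shift 10→Marcus+Andersen.
Total: 100 + 145 + 145 + 110 + 120 + 140 + 120 + 110 + 155 + 140 + 140 + 100 + 120 = €1645.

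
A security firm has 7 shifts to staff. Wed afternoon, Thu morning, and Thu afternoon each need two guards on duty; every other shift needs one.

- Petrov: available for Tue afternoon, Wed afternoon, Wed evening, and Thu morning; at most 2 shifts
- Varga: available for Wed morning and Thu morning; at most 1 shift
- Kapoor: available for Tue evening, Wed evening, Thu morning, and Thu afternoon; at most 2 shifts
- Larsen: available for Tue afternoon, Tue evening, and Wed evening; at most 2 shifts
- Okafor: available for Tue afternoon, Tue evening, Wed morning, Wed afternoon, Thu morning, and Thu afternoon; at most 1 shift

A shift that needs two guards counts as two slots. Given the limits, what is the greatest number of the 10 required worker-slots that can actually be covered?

Total capacity across all guards is 2+1+2+2+1 = 8, and 10 slots are needed, so at most 8 can be filled.
An assignment achieving 8: Tue afternoon→Petrov, Tue evening→Larsen, Wed morning→Varga, Wed afternoon→Petrov+Okafor, Wed evening→Larsen, Thu morning→Kapoor, Thu afternoon→Kapoor.
Loads: Petrov 2/2, Varga 1/1, Kapoor 2/2, Larsen 2/2, Okafor 1/1.

8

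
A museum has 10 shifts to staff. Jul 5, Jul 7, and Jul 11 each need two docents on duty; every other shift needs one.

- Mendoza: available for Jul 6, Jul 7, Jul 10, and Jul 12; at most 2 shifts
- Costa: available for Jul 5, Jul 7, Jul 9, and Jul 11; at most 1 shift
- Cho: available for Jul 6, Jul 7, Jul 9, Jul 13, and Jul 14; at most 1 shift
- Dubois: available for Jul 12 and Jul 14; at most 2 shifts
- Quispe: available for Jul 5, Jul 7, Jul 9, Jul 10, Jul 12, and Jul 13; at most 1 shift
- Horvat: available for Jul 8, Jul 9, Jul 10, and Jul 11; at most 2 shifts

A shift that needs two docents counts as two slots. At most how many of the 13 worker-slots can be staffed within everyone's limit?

9

Total capacity across all docents is 2+1+1+2+1+2 = 9, and 13 slots are needed, so at most 9 can be filled.
An assignment achieving 9: Jul 5→Costa+Quispe, Jul 6→Mendoza, Jul 8→Horvat, Jul 10→Mendoza, Jul 11→Horvat, Jul 12→Dubois, Jul 13→Cho, Jul 14→Dubois.
Loads: Mendoza 2/2, Costa 1/1, Cho 1/1, Dubois 2/2, Quispe 1/1, Horvat 2/2.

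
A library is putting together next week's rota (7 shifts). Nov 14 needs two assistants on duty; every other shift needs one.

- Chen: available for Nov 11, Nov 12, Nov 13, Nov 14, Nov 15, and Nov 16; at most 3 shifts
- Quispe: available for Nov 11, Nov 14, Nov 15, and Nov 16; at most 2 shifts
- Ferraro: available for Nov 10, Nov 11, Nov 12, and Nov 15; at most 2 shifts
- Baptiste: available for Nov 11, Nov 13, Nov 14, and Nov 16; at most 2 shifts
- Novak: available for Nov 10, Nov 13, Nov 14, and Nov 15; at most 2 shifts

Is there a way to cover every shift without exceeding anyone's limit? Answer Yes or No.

One valid schedule: Nov 10→Ferraro, Nov 11→Quispe, Nov 12→Chen, Nov 13→Chen, Nov 14→Baptiste+Novak, Nov 15→Quispe, Nov 16→Chen.
Loads: Chen 3/3, Quispe 2/2, Ferraro 1/2, Baptiste 1/2, Novak 1/2 — all within limits.

Yes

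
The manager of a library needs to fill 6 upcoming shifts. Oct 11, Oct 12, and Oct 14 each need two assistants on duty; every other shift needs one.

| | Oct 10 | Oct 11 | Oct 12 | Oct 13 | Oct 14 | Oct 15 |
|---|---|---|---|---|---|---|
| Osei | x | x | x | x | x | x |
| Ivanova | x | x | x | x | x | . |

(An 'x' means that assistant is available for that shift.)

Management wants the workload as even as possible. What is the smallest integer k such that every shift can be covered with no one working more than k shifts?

With 2 assistants and 9 worker-slots to fill, someone must work at least ⌈9/2⌉ = 5 shifts, so k ≥ 5.
k = 5 works: Oct 10→Osei, Oct 11→Osei+Ivanova, Oct 12→Osei+Ivanova, Oct 13→Ivanova, Oct 14→Osei+Ivanova, Oct 15→Osei.
Loads: Osei 5, Ivanova 4 — all ≤ 5.

5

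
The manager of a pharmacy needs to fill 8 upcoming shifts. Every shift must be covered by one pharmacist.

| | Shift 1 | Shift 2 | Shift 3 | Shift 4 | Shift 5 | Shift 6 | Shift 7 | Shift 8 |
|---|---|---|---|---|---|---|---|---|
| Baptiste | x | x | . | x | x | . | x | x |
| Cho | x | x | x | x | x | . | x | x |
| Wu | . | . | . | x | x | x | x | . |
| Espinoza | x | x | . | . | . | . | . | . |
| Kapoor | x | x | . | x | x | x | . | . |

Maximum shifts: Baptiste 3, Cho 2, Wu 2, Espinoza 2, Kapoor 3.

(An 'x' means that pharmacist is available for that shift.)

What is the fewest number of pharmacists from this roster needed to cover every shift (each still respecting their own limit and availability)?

8 slots to fill and no one can take more than 3, so at least ⌈8/3⌉ = 3 pharmacists are needed.
Baptiste, Cho, and Kapoor alone can cover everything: Shift 1→Baptiste, Shift 2→Cho, Shift 3→Cho, Shift 4→Kapoor, Shift 5→Kapoor, Shift 6→Kapoor, Shift 7→Baptiste, Shift 8→Baptiste.

3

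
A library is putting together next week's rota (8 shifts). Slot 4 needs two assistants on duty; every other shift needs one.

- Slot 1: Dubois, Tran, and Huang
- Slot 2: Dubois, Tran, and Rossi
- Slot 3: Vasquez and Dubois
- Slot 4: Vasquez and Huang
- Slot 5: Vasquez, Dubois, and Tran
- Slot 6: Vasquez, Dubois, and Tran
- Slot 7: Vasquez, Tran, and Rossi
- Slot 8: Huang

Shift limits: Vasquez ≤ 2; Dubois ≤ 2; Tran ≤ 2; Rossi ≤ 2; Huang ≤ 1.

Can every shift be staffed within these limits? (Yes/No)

No

Total capacity is 9 and 9 slots are needed, so capacity alone doesn't rule it out.
Shifts {Slot 4, Slot 8} need 3 worker-slots in total, but the assistants available for any of those shifts (Vasquez and Huang) can supply at most 2 among them. So no valid schedule exists.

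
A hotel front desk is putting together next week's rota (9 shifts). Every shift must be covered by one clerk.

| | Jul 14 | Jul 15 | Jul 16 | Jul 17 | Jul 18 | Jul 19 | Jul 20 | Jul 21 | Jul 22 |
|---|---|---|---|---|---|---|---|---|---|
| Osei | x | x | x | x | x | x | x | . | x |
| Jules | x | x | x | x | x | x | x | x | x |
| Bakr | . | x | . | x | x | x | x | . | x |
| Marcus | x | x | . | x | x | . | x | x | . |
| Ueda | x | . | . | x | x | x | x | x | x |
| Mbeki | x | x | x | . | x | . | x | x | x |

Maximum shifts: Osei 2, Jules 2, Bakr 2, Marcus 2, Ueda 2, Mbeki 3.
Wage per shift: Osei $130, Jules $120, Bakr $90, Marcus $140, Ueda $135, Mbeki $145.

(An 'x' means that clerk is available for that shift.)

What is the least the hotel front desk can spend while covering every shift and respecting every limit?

$1090

Picking the cheapest available clerk for each shift independently would cost $900, but that ignores the shift limits.
An optimal schedule: Jul 14→Osei, Jul 15→Bakr, Jul 16→Jules, Jul 17→Osei, Jul 18→Ueda, Jul 19→Bakr, Jul 20→Marcus, Jul 21→Jules, Jul 22→Ueda.
Total: 130 + 90 + 120 + 130 + 135 + 90 + 140 + 120 + 135 = $1090.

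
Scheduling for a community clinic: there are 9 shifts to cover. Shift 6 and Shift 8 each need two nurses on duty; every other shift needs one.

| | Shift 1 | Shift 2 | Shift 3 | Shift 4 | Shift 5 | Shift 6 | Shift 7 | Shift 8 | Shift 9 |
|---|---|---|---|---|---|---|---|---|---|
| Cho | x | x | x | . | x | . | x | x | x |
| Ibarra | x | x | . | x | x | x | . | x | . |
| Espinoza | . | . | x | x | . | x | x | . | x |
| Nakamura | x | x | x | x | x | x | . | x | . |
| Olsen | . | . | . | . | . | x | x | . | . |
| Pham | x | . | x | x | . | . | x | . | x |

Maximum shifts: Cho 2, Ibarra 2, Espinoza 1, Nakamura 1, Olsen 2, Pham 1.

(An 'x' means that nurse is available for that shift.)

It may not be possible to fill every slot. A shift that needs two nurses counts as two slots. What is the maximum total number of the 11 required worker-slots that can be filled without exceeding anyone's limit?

Total capacity across all nurses is 2+2+1+1+2+1 = 9, and 11 slots are needed, so at most 9 can be filled.
An assignment achieving 9: Shift 1→Ibarra, Shift 2→Cho, Shift 3→Pham, Shift 5→Cho, Shift 6→Olsen, Shift 7→Olsen, Shift 8→Ibarra+Nakamura, Shift 9→Espinoza.
Loads: Cho 2/2, Ibarra 2/2, Espinoza 1/1, Nakamura 1/1, Olsen 2/2, Pham 1/1.

9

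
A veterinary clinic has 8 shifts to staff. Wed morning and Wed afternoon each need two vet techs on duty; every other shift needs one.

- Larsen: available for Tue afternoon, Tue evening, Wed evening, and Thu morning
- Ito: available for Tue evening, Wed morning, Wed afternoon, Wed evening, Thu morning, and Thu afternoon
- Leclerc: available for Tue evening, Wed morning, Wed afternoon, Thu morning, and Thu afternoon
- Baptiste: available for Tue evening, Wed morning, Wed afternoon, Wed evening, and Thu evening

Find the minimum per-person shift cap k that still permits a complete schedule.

With 4 vet techs and 10 worker-slots to fill, someone must work at least ⌈10/4⌉ = 3 shifts, so k ≥ 3.
k = 3 works: Tue afternoon→Larsen, Tue evening→Leclerc, Wed morning→Ito+Leclerc, Wed afternoon→Ito+Leclerc, Wed evening→Larsen, Thu morning→Larsen, Thu afternoon→Ito, Thu evening→Baptiste.
Loads: Larsen 3, Ito 3, Leclerc 3, Baptiste 1 — all ≤ 3.

3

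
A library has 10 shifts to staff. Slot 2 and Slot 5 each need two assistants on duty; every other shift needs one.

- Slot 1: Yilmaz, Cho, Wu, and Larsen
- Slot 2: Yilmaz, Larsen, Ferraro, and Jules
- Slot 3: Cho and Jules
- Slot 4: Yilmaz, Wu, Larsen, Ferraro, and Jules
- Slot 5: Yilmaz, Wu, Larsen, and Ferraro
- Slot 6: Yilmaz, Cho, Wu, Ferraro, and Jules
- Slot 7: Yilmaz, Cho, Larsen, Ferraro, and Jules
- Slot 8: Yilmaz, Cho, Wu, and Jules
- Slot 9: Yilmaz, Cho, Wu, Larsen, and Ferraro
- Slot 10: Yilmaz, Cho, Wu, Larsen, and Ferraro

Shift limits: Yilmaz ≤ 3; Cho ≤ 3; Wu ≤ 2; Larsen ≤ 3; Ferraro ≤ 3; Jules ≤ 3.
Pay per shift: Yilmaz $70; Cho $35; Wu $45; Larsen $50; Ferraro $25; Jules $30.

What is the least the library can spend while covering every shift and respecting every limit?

Picking the cheapest available assistant for each shift independently would cost $345, but that ignores the shift limits.
An optimal schedule: Slot 1→Cho, Slot 2→Ferraro+Jules, Slot 3→Jules, Slot 4→Ferraro, Slot 5→Wu+Larsen, Slot 6→Ferraro, Slot 7→Cho, Slot 8→Jules, Slot 9→Cho, Slot 10→Wu.
Total: 35 + 25 + 30 + 30 + 25 + 45 + 50 + 25 + 35 + 30 + 35 + 45 = $410.

$410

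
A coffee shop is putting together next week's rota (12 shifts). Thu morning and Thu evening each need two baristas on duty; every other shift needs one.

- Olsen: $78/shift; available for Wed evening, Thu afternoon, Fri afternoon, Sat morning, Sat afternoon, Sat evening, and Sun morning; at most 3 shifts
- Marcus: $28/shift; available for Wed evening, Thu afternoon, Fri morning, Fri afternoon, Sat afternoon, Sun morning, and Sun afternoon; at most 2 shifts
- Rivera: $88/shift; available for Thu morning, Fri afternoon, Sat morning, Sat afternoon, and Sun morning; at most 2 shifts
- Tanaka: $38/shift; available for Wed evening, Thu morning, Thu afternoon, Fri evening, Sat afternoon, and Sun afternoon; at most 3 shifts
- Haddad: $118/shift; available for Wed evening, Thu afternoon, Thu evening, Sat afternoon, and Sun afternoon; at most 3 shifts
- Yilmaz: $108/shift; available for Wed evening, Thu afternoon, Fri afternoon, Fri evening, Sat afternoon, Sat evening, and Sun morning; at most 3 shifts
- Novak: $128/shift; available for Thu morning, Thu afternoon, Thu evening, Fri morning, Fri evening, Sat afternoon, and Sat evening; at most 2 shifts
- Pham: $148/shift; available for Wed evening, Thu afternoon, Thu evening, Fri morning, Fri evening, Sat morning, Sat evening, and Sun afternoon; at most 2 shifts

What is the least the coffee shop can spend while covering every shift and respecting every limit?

Picking the cheapest available barista for each shift independently would cost $762, but that ignores the shift limits.
An optimal schedule: Wed evening→Yilmaz, Thu morning→Tanaka+Rivera, Thu afternoon→Yilmaz, Thu evening→Haddad+Novak, Fri morning→Marcus, Fri afternoon→Marcus, Fri evening→Tanaka, Sat morning→Olsen, Sat afternoon→Rivera, Sat evening→Olsen, Sun morning→Olsen, Sun afternoon→Tanaka.
Total: 108 + 38 + 88 + 108 + 118 + 128 + 28 + 28 + 38 + 78 + 88 + 78 + 78 + 38 = $1042.

$1042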